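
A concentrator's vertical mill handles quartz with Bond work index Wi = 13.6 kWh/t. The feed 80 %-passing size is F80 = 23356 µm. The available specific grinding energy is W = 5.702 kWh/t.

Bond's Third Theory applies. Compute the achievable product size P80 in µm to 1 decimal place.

P80 = 425.7 µm

Bond:  W = 10 Wi (1/√P − 1/√F)
P80^-0.5 = F80^-0.5 + W/(10 Wi)
  = 5.7020/(10·13.6) + 1/√23356 = 0.041926 + 0.006543 = 0.048470
P80 = (1/0.048470)² = 20.6314² = 425.65 µm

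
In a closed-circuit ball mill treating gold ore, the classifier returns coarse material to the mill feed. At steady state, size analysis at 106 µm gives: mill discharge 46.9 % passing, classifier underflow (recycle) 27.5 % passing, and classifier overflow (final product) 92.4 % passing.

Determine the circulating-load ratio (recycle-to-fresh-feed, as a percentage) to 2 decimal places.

CL = 234.54 %

Classifier node, passing 106 µm:
(1+r)d = ru + o → r = (o−d)/(d−u)
r = (92.4 − 46.9)/(46.9 − 27.5) = 45.5/19.4 = 2.3454
CL = 100·r = 234.54 %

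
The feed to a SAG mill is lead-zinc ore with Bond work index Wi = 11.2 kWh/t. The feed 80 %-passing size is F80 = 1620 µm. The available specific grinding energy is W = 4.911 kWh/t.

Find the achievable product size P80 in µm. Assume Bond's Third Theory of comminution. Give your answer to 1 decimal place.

P80 = 211.9 µm

W = 10 Wi / √P80 − 10 Wi / √F80
⇒ 1/√P80 = W/(10·Wi) + 1/√F80
  = 4.9110/(10·11.2) + 1/√1620 = 0.043848 + 0.024845 = 0.068693
P80 = (1/0.068693)² = 14.5574² = 211.92 µm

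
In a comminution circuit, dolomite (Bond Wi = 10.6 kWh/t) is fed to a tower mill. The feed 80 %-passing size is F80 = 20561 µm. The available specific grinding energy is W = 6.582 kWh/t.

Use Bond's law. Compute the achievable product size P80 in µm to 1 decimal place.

Bond:  W = 10 Wi (1/√P − 1/√F)
P80^(−½) = W/(10 Wi) + F80^(−½)
  = 6.5820/(10·10.6) + 1/√20561 = 0.062094 + 0.006974 = 0.069068
P80 = (1/0.069068)² = 14.4784² = 209.62 µm

P80 = 209.6 µm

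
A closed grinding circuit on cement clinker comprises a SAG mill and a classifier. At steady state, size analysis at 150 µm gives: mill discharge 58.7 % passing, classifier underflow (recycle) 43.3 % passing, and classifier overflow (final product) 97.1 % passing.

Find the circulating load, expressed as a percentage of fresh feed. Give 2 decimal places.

Mass balance on the −150 µm fraction:
(1+r)·d = r·u + o ⇒ r = (o−d)/(d−u)
r = (97.1 − 58.7)/(58.7 − 43.3) = 38.4/15.4 = 2.4935
CL = 100·r = 249.35 %

CL = 249.35 %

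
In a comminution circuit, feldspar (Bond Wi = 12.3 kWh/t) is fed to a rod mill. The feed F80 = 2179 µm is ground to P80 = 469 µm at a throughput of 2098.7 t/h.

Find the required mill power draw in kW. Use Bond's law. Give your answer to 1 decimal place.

P = 6389.8 kW

W = 10·Wi·(P80^(-½) − F80^(-½))
W = 10·12.3·(1/√469 − 1/√2179) = 10·12.3·(0.024753) = 3.0446 kWh/t
Power = W × throughput = 3.0446 kWh/t × 2098.7 t/h = 6389.8 kW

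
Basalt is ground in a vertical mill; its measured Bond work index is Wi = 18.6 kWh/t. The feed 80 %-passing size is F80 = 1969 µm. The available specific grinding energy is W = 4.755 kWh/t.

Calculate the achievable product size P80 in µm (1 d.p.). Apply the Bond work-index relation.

Bond: W = 10·Wi·(1/√P80 − 1/√F80)
⇒ 1/√P80 = W/(10 Wi) + 1/√F80
  = 4.7550/(10·18.6) + 1/√1969 = 0.025565 + 0.022536 = 0.048101
P80 = (1/0.048101)² = 20.7898² = 432.22 µm

P80 = 432.2 µm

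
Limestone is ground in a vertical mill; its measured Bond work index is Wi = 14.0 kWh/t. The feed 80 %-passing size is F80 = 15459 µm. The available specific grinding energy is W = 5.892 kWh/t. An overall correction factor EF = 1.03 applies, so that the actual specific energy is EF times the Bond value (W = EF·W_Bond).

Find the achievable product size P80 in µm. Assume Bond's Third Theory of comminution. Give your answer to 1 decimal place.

Bond:  W = 10 Wi (1/√P − 1/√F)
W_Bond = W / EF = 5.892 / 1.03 = 5.7204 kWh/t
1/√P80 = 1/√F80 + W_Bond/(10·Wi)
  = 5.7204/(10·14.0) + 1/√15459 = 0.040860 + 0.008043 = 0.048903
P80 = (1/0.048903)² = 20.4487² = 418.15 µm

P80 = 418.2 µm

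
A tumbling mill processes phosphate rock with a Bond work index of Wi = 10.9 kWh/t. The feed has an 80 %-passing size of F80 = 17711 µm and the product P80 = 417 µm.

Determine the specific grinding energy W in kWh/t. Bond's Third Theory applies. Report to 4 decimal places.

Bond: W = 10·Wi·(1/√P80 − 1/√F80)
1/√417 = 0.048970;  1/√17711 = 0.007514
W = 10·10.9·(0.048970 − 0.007514) = 4.5187 kWh/t

W = 4.5187 kWh/t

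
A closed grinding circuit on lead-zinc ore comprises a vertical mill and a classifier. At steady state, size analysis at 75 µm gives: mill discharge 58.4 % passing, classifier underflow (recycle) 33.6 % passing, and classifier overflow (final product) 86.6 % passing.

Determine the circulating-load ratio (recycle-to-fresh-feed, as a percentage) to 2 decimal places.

CL = 113.71 %

Classifier node, passing 75 µm:
(1+r)d = ru + o → r = (o−d)/(d−u)
r = (86.6 − 58.4)/(58.4 − 33.6) = 28.2/24.8 = 1.1371
CL = 100·r = 113.71 %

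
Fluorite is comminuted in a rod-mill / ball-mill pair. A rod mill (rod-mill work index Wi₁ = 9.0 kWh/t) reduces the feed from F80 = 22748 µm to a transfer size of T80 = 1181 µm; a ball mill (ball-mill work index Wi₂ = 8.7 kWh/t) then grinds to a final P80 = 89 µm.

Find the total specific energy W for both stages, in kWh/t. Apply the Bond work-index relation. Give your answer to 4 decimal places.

W = 8.7126 kWh/t

W = 10·Wi·[P80^(−½) − F80^(−½)]
Stage 1 (22748→1181 µm, Wi₁=9.0): W₁ = 10·9.0·(0.029099 − 0.006630) = 2.0222 kWh/t
Stage 2 (1181→89 µm, Wi₂=8.7): W₂ = 10·8.7·(0.106000 − 0.029099) = 6.6904 kWh/t
W = W₁ + W₂ = 2.0222 + 6.6904 = 8.7126 kWh/t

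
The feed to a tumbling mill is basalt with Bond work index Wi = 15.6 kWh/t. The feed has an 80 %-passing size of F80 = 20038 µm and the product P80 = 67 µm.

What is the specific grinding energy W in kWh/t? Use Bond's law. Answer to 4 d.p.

W = 17.9564 kWh/t

W = 10 Wi / √P80 − 10 Wi / √F80
1/√67 = 0.122169;  1/√20038 = 0.007064
W = 10·15.6·(0.122169 − 0.007064) = 17.9564 kWh/t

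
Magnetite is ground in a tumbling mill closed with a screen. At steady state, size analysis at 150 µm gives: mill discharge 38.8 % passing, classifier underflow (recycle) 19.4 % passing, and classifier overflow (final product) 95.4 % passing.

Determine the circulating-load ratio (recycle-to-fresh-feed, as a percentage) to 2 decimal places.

Let r = R/F. Size balance at 150 µm:
(1+r)·d = r·u + o ⇒ r = (o−d)/(d−u)
r = (95.4 − 38.8)/(38.8 − 19.4) = 56.6/19.4 = 2.9175
CL = 100·r = 291.75 %

CL = 291.75 %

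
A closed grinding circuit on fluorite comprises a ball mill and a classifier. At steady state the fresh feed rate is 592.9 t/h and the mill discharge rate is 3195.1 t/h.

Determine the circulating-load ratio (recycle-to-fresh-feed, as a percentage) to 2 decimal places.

Discharge = new feed + return, hence
R = M − F = 3195.1 − 592.9 = 2602.2 t/h
CL = 100·R/F = 100·2602.2/592.9 = 438.89 %

CL = 438.89 %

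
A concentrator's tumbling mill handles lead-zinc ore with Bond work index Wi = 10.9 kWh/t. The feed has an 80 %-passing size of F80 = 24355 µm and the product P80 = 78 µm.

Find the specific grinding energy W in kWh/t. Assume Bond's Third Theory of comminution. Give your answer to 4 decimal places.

W = 10 Wi (1/√P80 − 1/√F80)  [Bond]
1/√78 = 0.113228;  1/√24355 = 0.006408
W = 10·10.9·(0.113228 − 0.006408) = 11.6434 kWh/t

W = 11.6434 kWh/t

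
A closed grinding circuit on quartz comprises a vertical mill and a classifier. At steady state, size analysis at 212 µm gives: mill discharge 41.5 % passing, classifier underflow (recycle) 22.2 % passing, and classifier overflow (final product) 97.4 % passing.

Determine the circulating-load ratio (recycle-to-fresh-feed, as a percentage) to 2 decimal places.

CL = 289.64 %

Mass balance on the −212 µm fraction:
r = (o − d)/(d − u)
r = (97.4 − 41.5)/(41.5 − 22.2) = 55.9/19.3 = 2.8964
CL = 100·r = 289.64 %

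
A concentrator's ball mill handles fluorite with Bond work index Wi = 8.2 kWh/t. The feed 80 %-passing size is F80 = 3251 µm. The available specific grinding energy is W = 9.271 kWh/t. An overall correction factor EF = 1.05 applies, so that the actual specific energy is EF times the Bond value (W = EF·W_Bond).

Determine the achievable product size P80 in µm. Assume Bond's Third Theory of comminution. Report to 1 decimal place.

W = 10·Wi·[P80^(−½) − F80^(−½)]
W_Bond = W / EF = 9.271 / 1.05 = 8.8295 kWh/t
P80^-0.5 = F80^-0.5 + W_Bond/(10 Wi)
  = 8.8295/(10·8.2) + 1/√3251 = 0.107677 + 0.017538 = 0.125216
P80 = (1/0.125216)² = 7.9862² = 63.78 µm

P80 = 63.8 µm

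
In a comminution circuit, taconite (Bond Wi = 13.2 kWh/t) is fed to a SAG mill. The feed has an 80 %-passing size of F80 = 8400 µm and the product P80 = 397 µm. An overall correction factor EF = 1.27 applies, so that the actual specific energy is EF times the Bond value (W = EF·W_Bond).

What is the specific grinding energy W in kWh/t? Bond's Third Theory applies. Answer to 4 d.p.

Bond: W = 10·Wi·(1/√P80 − 1/√F80)
1/√397 = 0.050189;  1/√8400 = 0.010911
W = 10·13.2·(0.050189 − 0.010911) = 5.1847 kWh/t
Apply correction: 5.1847 × 1.27 = 6.5845 kWh/t

W = 6.5845 kWh/t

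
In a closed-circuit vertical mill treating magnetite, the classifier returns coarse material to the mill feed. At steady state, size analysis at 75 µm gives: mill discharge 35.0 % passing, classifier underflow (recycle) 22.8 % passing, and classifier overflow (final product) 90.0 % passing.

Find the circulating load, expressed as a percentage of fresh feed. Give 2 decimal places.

Two-product formula at 75 µm:
Fd + Rd = Ru + Fo ⇒ R/F = (o−d)/(d−u)
r = (90.0 − 35.0)/(35.0 − 22.8) = 55.0/12.2 = 4.5082
CL = 100·r = 450.82 %

CL = 450.82 %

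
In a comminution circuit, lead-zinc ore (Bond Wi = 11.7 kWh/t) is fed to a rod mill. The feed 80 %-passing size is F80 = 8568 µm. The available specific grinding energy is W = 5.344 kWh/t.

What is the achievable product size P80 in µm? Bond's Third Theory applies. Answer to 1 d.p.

P80 = 313.5 µm

Bond: W = 10·Wi·(1/√P80 − 1/√F80)
⇒ 1/√P80 = W/(10·Wi) + 1/√F80
  = 5.3440/(10·11.7) + 1/√8568 = 0.045675 + 0.010803 = 0.056479
P80 = (1/0.056479)² = 17.7058² = 313.50 µm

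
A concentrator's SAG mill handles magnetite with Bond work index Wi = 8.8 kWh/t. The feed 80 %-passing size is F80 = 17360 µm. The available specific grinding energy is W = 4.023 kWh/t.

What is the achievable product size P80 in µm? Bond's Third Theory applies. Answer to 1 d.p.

Bond:  W = 10 Wi (1/√P − 1/√F)
P80^(−½) = W/(10 Wi) + F80^(−½)
  = 4.0230/(10·8.8) + 1/√17360 = 0.045716 + 0.007590 = 0.053306
P80 = (1/0.053306)² = 18.7597² = 351.93 µm

P80 = 351.9 µm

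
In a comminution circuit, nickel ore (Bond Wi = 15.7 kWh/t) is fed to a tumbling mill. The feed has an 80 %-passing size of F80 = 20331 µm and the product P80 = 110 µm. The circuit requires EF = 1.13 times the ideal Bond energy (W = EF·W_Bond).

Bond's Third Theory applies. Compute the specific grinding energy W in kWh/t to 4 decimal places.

W = 10·Wi·[P80^(−½) − F80^(−½)]
1/√110 = 0.095346;  1/√20331 = 0.007013
W = 10·15.7·(0.095346 − 0.007013) = 13.8683 kWh/t
With EF = 1.13: W = 13.8683·1.13 = 15.6712 kWh/t

W = 15.6712 kWh/t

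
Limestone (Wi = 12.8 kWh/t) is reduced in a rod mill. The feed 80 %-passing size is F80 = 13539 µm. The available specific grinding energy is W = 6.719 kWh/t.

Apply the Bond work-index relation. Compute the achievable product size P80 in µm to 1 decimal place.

P80 = 268.0 µm

W = 10·Wi·[P80^(−½) − F80^(−½)]
1/√P80 = 1/√F80 + W/(10·Wi)
  = 6.7190/(10·12.8) + 1/√13539 = 0.052492 + 0.008594 = 0.061086
P80 = (1/0.061086)² = 16.3703² = 267.99 µm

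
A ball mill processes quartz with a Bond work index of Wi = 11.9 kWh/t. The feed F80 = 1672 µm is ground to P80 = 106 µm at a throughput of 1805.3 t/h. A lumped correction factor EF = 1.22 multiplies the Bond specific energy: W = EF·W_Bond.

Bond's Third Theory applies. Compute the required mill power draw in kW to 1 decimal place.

P = 19047.1 kW

W_Bond = 10·Wi·(1/√P₈₀ − 1/√F₈₀)
W = 10·11.9·(1/√106 − 1/√1672) = 10·11.9·(0.072673) = 8.6481 kWh/t
Apply correction: 8.6481 × 1.22 = 10.5506 kWh/t
Mill draw = 10.5506 × 1805.3 = 19047.1 kW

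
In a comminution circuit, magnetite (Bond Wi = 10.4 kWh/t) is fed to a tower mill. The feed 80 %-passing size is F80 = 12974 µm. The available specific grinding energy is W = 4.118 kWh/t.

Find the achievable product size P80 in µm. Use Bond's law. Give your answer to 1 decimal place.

P80 = 427.3 µm

W = 10 Wi / √P80 − 10 Wi / √F80
P80^-0.5 = F80^-0.5 + W/(10 Wi)
  = 4.1180/(10·10.4) + 1/√12974 = 0.039596 + 0.008779 = 0.048376
P80 = (1/0.048376)² = 20.6716² = 427.32 µm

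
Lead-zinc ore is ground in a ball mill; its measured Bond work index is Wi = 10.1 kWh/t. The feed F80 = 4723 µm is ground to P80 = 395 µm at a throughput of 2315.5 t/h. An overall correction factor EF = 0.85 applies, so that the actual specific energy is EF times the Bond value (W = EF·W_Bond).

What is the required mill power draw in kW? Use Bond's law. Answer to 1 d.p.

P = 7109.5 kW

W = 10 Wi / √P80 − 10 Wi / √F80
W = 10·10.1·(1/√395 − 1/√4723) = 10·10.1·(0.035765) = 3.6122 kWh/t
Apply correction: 3.6122 × 0.85 = 3.0704 kWh/t
P_mill = W·ṁ = 3.0704·2315.5 = 7109.5 kW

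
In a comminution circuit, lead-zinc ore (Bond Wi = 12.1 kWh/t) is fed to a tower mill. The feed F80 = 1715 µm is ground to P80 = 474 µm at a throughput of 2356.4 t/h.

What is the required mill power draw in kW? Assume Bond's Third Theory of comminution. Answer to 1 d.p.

P = 6211.2 kW

W = 10 Wi (1/√P80 − 1/√F80)  [Bond]
W = 10·12.1·(1/√474 − 1/√1715) = 10·12.1·(0.021784) = 2.6359 kWh/t
Mill draw = 2.6359 × 2356.4 = 6211.2 kW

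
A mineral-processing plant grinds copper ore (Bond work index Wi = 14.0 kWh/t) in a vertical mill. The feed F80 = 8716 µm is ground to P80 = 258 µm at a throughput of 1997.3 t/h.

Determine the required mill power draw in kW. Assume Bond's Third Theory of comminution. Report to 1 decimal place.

P = 14413.4 kW

W_Bond = 10·Wi·(1/√P₈₀ − 1/√F₈₀)
W = 10·14.0·(1/√258 − 1/√8716) = 10·14.0·(0.051546) = 7.2164 kWh/t
Power = W × throughput = 7.2164 kWh/t × 1997.3 t/h = 14413.4 kW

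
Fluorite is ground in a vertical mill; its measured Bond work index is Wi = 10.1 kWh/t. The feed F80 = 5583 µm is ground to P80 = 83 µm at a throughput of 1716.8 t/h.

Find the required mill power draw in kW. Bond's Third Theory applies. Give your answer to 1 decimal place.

P = 16712.1 kW

Bond: W = 10·Wi·(1/√P80 − 1/√F80)
W = 10·10.1·(1/√83 − 1/√5583) = 10·10.1·(0.096381) = 9.7345 kWh/t
Mill draw = 9.7345 × 1716.8 = 16712.1 kW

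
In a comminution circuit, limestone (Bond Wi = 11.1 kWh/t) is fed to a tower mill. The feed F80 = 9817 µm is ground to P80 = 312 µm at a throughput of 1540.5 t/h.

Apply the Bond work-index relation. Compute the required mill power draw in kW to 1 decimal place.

P = 7954.9 kW

W = 10 Wi (P80^-0.5 − F80^-0.5)
W = 10·11.1·(1/√312 − 1/√9817) = 10·11.1·(0.046521) = 5.1638 kWh/t
Power = W × throughput = 5.1638 kWh/t × 1540.5 t/h = 7954.9 kW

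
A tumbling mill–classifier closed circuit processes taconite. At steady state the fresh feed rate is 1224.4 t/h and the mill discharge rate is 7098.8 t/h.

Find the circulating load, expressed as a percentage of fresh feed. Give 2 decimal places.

CL = 479.78 %

Mill node: discharge = fresh + recycle.
R = M − F = 7098.8 − 1224.4 = 5874.4 t/h
CL = 100·R/F = 100·5874.4/1224.4 = 479.78 %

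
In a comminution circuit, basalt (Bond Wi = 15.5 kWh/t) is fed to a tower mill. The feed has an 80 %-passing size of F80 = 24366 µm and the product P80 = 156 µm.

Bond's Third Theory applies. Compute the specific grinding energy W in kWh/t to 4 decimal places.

W = 11.4170 kWh/t

W = 10 Wi (P80^-0.5 − F80^-0.5)
1/√156 = 0.080064;  1/√24366 = 0.006406
W = 10·15.5·(0.080064 − 0.006406) = 11.4170 kWh/t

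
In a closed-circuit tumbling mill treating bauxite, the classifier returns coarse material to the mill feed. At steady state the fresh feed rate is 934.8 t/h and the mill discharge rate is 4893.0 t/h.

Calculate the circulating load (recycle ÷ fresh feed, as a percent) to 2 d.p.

CL = 423.43 %

Mill node: discharge = fresh + recycle.
R = M − F = 4893.0 − 934.8 = 3958.2 t/h
CL = 100·R/F = 100·3958.2/934.8 = 423.43 %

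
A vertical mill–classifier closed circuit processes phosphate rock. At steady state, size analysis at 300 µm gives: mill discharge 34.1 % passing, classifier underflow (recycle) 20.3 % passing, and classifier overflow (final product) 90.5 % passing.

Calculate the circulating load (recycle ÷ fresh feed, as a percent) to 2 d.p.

Two-product formula at 300 µm:
r = (o − d)/(d − u)
r = (90.5 − 34.1)/(34.1 − 20.3) = 56.4/13.8 = 4.0870
CL = 100·r = 408.70 %

CL = 408.70 %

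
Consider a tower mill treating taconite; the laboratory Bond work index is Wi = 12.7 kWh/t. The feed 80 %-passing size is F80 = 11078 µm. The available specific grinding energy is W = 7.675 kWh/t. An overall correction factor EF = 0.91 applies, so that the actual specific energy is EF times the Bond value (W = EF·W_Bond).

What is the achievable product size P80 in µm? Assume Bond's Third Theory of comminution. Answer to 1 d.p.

W = 10 Wi / √P80 − 10 Wi / √F80
W_Bond = W / EF = 7.675 / 0.91 = 8.4341 kWh/t
⇒ 1/√P80 = W_Bond/(10 Wi) + 1/√F80
  = 8.4341/(10·12.7) + 1/√11078 = 0.066410 + 0.009501 = 0.075911
P80 = (1/0.075911)² = 13.1733² = 173.54 µm

P80 = 173.5 µm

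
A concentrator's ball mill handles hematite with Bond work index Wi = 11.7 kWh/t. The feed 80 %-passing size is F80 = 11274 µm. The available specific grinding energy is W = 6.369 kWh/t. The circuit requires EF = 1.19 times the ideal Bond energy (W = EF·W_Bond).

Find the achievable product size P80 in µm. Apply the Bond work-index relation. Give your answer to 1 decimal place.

W = 10 Wi (1/√P80 − 1/√F80)  [Bond]
W_Bond = W / EF = 6.369 / 1.19 = 5.3521 kWh/t
1/√P80 = 1/√F80 + W_Bond/(10·Wi)
  = 5.3521/(10·11.7) + 1/√11274 = 0.045744 + 0.009418 = 0.055163
P80 = (1/0.055163)² = 18.1283² = 328.63 µm

P80 = 328.6 µm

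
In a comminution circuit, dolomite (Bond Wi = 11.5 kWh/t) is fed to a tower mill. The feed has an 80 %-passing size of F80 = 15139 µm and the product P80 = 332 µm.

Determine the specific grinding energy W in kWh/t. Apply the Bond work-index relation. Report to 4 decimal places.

Bond:  W = 10 Wi (1/√P − 1/√F)
1/√332 = 0.054882;  1/√15139 = 0.008127
W = 10·11.5·(0.054882 − 0.008127) = 5.3768 kWh/t

W = 5.3768 kWh/t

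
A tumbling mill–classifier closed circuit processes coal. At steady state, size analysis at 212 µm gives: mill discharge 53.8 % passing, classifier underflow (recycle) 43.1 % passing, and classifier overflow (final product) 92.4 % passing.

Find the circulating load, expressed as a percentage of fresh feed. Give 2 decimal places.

CL = 360.75 %

Classifier node, passing 212 µm:
d + r·d = r·u + o → r(d−u) = o−d
r = (92.4 − 53.8)/(53.8 − 43.1) = 38.6/10.7 = 3.6075
CL = 100·r = 360.75 %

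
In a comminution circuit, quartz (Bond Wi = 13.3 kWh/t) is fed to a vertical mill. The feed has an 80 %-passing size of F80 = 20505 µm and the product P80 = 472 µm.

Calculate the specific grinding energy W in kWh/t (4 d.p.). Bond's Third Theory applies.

W = 5.1930 kWh/t

W = 10 Wi (P80^-0.5 − F80^-0.5)
1/√472 = 0.046029;  1/√20505 = 0.006983
W = 10·13.3·(0.046029 − 0.006983) = 5.1930 kWh/t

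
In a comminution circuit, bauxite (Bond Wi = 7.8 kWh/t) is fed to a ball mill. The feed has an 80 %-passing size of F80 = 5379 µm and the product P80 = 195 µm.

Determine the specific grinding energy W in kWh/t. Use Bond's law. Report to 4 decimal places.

W = 4.5222 kWh/t

Bond: W = 10·Wi·(1/√P80 − 1/√F80)
1/√195 = 0.071611;  1/√5379 = 0.013635
W = 10·7.8·(0.071611 − 0.013635) = 4.5222 kWh/t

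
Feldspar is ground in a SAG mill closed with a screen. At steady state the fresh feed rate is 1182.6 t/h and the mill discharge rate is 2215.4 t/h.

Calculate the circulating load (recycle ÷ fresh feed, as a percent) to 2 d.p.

Steady state: M = F + R.
R = M − F = 2215.4 − 1182.6 = 1032.8 t/h
CL = 100·R/F = 100·1032.8/1182.6 = 87.33 %

CL = 87.33 %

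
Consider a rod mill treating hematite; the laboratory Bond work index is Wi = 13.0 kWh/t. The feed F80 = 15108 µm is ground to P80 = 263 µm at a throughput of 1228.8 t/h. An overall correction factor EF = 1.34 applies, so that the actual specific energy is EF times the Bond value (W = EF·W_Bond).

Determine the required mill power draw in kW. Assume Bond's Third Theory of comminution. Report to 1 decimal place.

W_Bond = 10·Wi·(1/√P₈₀ − 1/√F₈₀)
W = 10·13.0·(1/√263 − 1/√15108) = 10·13.0·(0.053527) = 6.9585 kWh/t
Apply correction: 6.9585 × 1.34 = 9.3244 kWh/t
P = W·T = 9.3244·1228.8 = 11457.8 kW

P = 11457.8 kW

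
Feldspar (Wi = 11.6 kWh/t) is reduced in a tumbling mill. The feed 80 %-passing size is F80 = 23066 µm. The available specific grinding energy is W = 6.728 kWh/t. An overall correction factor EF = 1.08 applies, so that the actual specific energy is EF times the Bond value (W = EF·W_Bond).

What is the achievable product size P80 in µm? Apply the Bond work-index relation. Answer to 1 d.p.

P80 = 275.1 µm

W = 10 Wi / √P80 − 10 Wi / √F80
W_Bond = W / EF = 6.728 / 1.08 = 6.2296 kWh/t
1/√P80 = 1/√F80 + W_Bond/(10·Wi)
  = 6.2296/(10·11.6) + 1/√23066 = 0.053704 + 0.006584 = 0.060288
P80 = (1/0.060288)² = 16.5870² = 275.13 µm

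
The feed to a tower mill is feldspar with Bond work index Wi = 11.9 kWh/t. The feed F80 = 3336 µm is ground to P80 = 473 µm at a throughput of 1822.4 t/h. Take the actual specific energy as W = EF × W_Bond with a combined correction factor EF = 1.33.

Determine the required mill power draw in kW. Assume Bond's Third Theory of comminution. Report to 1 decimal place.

P = 8268.3 kW

W = 10·Wi·[P80^(−½) − F80^(−½)]
W = 10·11.9·(1/√473 − 1/√3336) = 10·11.9·(0.028666) = 3.4113 kWh/t
Apply correction: 3.4113 × 1.33 = 4.5370 kWh/t
P = W·T = 4.5370·1822.4 = 8268.3 kW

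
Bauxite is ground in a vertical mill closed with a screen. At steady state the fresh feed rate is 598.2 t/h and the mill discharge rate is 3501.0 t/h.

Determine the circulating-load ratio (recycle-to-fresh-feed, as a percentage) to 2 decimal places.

CL = 485.26 %

Mill node: discharge = fresh + recycle.
R = M − F = 3501.0 − 598.2 = 2902.8 t/h
CL = 100·R/F = 100·2902.8/598.2 = 485.26 %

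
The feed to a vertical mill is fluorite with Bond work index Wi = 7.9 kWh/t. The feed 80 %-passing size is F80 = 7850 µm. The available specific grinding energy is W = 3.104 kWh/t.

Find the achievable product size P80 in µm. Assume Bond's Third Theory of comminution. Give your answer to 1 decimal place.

W = 10 Wi (P80^-0.5 − F80^-0.5)
1/√P80 = 1/√F80 + W/(10·Wi)
  = 3.1040/(10·7.9) + 1/√7850 = 0.039291 + 0.011287 = 0.050578
P80 = (1/0.050578)² = 19.7715² = 390.91 µm

P80 = 390.9 µm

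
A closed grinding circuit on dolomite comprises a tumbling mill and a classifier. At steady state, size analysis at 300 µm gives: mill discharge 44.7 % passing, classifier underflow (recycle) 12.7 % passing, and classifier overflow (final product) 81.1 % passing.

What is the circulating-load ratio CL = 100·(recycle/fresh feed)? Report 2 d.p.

CL = 113.75 %

Classifier node, passing 300 µm:
Fd + Rd = Ru + Fo ⇒ R/F = (o−d)/(d−u)
r = (81.1 − 44.7)/(44.7 − 12.7) = 36.4/32.0 = 1.1375
CL = 100·r = 113.75 %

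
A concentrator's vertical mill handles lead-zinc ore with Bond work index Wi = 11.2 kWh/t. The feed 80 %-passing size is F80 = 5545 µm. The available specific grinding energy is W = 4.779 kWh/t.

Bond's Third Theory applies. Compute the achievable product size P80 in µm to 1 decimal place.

W = 10 Wi (P80^-0.5 − F80^-0.5)
⇒ 1/√P80 = W/(10 Wi) + 1/√F80
  = 4.7790/(10·11.2) + 1/√5545 = 0.042670 + 0.013429 = 0.056099
P80 = (1/0.056099)² = 17.8257² = 317.76 µm

P80 = 317.8 µm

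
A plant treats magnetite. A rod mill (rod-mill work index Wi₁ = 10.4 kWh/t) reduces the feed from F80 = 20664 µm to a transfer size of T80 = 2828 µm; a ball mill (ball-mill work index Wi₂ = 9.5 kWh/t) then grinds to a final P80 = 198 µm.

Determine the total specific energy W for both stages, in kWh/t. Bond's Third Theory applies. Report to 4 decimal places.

W = 6.1971 kWh/t

W = 10·Wi·(P80^(-½) − F80^(-½))
Stage 1 (20664→2828 µm, Wi₁=10.4): W₁ = 10·10.4·(0.018804 − 0.006957) = 1.2322 kWh/t
Stage 2 (2828→198 µm, Wi₂=9.5): W₂ = 10·9.5·(0.071067 − 0.018804) = 4.9649 kWh/t
W = W₁ + W₂ = 1.2322 + 4.9649 = 6.1971 kWh/t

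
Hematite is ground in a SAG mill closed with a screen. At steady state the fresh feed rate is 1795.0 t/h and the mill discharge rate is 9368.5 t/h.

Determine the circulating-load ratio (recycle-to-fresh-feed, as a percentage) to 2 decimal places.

M = F + R at steady state, so:
R = M − F = 9368.5 − 1795.0 = 7573.5 t/h
CL = 100·R/F = 100·7573.5/1795.0 = 421.92 %

CL = 421.92 %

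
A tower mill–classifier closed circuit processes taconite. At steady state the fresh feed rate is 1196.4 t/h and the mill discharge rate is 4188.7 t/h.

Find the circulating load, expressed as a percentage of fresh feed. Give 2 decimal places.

M = F + R at steady state, so:
R = M − F = 4188.7 − 1196.4 = 2992.3 t/h
CL = 100·R/F = 100·2992.3/1196.4 = 250.11 %

CL = 250.11 %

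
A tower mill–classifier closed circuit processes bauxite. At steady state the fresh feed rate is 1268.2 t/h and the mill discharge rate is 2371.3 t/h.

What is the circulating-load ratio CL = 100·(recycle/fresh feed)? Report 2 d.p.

Discharge = new feed + return, hence
R = M − F = 2371.3 − 1268.2 = 1103.1 t/h
CL = 100·R/F = 100·1103.1/1268.2 = 86.98 %

CL = 86.98 %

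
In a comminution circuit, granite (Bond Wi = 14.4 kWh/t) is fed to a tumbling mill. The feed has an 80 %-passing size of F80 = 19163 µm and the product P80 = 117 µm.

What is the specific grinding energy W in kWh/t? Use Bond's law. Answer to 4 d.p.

W = 10 Wi (P80^-0.5 − F80^-0.5)
1/√117 = 0.092450;  1/√19163 = 0.007224
W = 10·14.4·(0.092450 − 0.007224) = 12.2726 kWh/t

W = 12.2726 kWh/t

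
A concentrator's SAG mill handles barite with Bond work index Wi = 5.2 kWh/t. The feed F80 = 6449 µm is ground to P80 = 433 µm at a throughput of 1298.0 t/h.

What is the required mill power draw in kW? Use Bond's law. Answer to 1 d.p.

W = 10·Wi·[P80^(−½) − F80^(−½)]
W = 10·5.2·(1/√433 − 1/√6449) = 10·5.2·(0.035605) = 1.8514 kWh/t
P = W·T = 1.8514·1298.0 = 2403.2 kW

P = 2403.2 kW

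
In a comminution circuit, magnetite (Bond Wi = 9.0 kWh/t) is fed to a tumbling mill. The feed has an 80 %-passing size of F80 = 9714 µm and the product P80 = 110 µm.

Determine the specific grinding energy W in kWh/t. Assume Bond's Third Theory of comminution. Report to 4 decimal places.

W_Bond = 10·Wi·(1/√P₈₀ − 1/√F₈₀)
1/√110 = 0.095346;  1/√9714 = 0.010146
W = 10·9.0·(0.095346 − 0.010146) = 7.6680 kWh/t

W = 7.6680 kWh/t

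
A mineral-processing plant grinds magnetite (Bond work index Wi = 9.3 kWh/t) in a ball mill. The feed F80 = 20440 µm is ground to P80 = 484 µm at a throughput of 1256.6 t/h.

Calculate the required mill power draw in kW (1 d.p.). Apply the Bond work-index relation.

P = 4494.6 kW

W = 10·Wi·[P80^(−½) − F80^(−½)]
W = 10·9.3·(1/√484 − 1/√20440) = 10·9.3·(0.038460) = 3.5768 kWh/t
P_mill = W·ṁ = 3.5768·1256.6 = 4494.6 kW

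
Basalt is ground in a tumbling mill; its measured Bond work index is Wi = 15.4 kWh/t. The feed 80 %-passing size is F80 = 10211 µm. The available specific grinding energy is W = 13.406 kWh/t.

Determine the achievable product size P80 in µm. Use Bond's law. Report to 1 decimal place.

P80 = 106.4 µm

W = 10 Wi / √P80 − 10 Wi / √F80
P80^-0.5 = F80^-0.5 + W/(10 Wi)
  = 13.4060/(10·15.4) + 1/√10211 = 0.087052 + 0.009896 = 0.096948
P80 = (1/0.096948)² = 10.3148² = 106.40 µm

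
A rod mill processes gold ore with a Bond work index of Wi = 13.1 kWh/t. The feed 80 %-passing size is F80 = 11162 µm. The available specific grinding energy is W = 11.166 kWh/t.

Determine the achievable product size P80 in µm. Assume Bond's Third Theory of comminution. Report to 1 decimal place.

P80 = 111.5 µm

W = 10·Wi·(P80^(-½) − F80^(-½))
1/√P80 = 1/√F80 + W/(10·Wi)
  = 11.1660/(10·13.1) + 1/√11162 = 0.085237 + 0.009465 = 0.094702
P80 = (1/0.094702)² = 10.5595² = 111.50 µm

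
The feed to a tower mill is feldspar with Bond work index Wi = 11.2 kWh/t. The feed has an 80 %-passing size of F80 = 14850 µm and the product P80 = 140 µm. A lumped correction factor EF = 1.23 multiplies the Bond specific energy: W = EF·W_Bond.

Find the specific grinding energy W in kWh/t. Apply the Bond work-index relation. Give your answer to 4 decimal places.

W = 10.5124 kWh/t

W = 10 Wi / √P80 − 10 Wi / √F80
1/√140 = 0.084515;  1/√14850 = 0.008206
W = 10·11.2·(0.084515 − 0.008206) = 8.5466 kWh/t
W_actual = 1.23 × 8.5466 = 10.5124 kWh/t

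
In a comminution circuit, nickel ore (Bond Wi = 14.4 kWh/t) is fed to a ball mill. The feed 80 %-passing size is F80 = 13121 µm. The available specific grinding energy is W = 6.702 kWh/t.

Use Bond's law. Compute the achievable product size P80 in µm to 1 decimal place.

P80 = 327.3 µm

Bond: W = 10·Wi·(1/√P80 − 1/√F80)
P80^-0.5 = F80^-0.5 + W/(10 Wi)
  = 6.7020/(10·14.4) + 1/√13121 = 0.046542 + 0.008730 = 0.055272
P80 = (1/0.055272)² = 18.0924² = 327.34 µm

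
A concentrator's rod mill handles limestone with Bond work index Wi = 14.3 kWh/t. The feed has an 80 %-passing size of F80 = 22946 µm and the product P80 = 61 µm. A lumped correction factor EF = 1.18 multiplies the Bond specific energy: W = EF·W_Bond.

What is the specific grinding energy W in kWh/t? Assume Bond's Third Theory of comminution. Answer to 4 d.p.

W_Bond = 10·Wi·(1/√P₈₀ − 1/√F₈₀)
1/√61 = 0.128037;  1/√22946 = 0.006602
W = 10·14.3·(0.128037 − 0.006602) = 17.3653 kWh/t
Corrected W = EF·W_Bond = 1.18·17.3653 = 20.4910 kWh/t

W = 20.4910 kWh/t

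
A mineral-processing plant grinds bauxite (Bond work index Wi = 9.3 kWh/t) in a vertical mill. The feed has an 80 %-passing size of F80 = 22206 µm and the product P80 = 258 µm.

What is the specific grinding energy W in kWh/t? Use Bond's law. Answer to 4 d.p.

Bond: W = 10·Wi·(1/√P80 − 1/√F80)
1/√258 = 0.062257;  1/√22206 = 0.006711
W = 10·9.3·(0.062257 − 0.006711) = 5.1658 kWh/t

W = 5.1658 kWh/t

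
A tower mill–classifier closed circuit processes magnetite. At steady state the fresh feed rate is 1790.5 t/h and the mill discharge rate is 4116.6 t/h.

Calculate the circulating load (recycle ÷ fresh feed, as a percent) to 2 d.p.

CL = 129.91 %

Discharge = new feed + return, hence
R = M − F = 4116.6 − 1790.5 = 2326.1 t/h
CL = 100·R/F = 100·2326.1/1790.5 = 129.91 %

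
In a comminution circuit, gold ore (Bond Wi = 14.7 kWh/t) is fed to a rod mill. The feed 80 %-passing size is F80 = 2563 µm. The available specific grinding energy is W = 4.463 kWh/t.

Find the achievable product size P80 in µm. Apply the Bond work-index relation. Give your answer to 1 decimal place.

P80 = 398.2 µm

W = 10·Wi·[P80^(−½) − F80^(−½)]
P80^(−½) = W/(10 Wi) + F80^(−½)
  = 4.4630/(10·14.7) + 1/√2563 = 0.030361 + 0.019753 = 0.050113
P80 = (1/0.050113)² = 19.9548² = 398.19 µm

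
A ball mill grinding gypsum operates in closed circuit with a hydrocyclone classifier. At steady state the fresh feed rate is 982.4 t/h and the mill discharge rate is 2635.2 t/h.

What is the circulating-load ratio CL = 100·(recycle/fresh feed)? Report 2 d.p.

Steady state: M = F + R.
R = M − F = 2635.2 − 982.4 = 1652.8 t/h
CL = 100·R/F = 100·1652.8/982.4 = 168.24 %

CL = 168.24 %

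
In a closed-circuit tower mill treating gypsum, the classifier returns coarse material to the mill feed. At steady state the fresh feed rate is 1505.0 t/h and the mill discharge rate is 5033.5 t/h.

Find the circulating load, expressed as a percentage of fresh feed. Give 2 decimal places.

CL = 234.45 %

Discharge = new feed + return, hence
R = M − F = 5033.5 − 1505.0 = 3528.5 t/h
CL = 100·R/F = 100·3528.5/1505.0 = 234.45 %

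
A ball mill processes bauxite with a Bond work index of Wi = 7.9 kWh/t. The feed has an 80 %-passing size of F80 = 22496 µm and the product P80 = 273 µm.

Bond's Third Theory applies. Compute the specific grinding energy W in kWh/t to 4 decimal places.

W = 10·Wi·[P80^(−½) − F80^(−½)]
1/√273 = 0.060523;  1/√22496 = 0.006667
W = 10·7.9·(0.060523 − 0.006667) = 4.2546 kWh/t

W = 4.2546 kWh/t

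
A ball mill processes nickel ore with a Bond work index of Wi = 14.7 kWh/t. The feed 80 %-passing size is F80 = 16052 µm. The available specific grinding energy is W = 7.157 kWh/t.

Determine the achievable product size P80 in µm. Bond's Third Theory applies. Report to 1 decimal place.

P80 = 312.4 µm

W = 10·Wi·[P80^(−½) − F80^(−½)]
⇒ 1/√P80 = W/(10 Wi) + 1/√F80
  = 7.1570/(10·14.7) + 1/√16052 = 0.048687 + 0.007893 = 0.056580
P80 = (1/0.056580)² = 17.6741² = 312.37 µm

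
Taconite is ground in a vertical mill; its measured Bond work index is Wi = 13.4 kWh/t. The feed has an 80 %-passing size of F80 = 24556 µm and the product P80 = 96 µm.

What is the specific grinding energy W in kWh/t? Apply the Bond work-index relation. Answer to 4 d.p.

W = 12.8212 kWh/t

Bond:  W = 10 Wi (1/√P − 1/√F)
1/√96 = 0.102062;  1/√24556 = 0.006381
W = 10·13.4·(0.102062 − 0.006381) = 12.8212 kWh/t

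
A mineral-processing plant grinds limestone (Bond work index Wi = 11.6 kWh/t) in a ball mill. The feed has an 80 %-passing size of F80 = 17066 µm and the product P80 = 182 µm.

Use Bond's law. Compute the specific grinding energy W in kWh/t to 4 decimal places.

W = 7.7105 kWh/t

W_Bond = 10·Wi·(1/√P₈₀ − 1/√F₈₀)
1/√182 = 0.074125;  1/√17066 = 0.007655
W = 10·11.6·(0.074125 − 0.007655) = 7.7105 kWh/t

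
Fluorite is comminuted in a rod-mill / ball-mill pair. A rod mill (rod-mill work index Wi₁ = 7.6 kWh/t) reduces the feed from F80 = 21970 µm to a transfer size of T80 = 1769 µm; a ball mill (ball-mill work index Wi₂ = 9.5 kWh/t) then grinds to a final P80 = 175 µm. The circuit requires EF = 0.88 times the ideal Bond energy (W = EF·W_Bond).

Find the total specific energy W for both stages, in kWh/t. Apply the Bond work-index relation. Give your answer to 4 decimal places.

W = 5.4708 kWh/t

Bond:  W = 10 Wi (1/√P − 1/√F)
Stage 1 (21970→1769 µm, Wi₁=7.6): W₁ = 10·7.6·(0.023776 − 0.006747) = 1.2942 kWh/t
Stage 2 (1769→175 µm, Wi₂=9.5): W₂ = 10·9.5·(0.075593 − 0.023776) = 4.9226 kWh/t
W = W₁ + W₂ = 1.2942 + 4.9226 = 6.2168 kWh/t
Apply correction: 6.2168 × 0.88 = 5.4708 kWh/t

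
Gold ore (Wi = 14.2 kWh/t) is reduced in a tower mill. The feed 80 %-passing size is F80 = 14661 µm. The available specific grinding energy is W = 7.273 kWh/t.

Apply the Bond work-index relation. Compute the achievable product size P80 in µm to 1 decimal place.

P80 = 282.7 µm

W = 10 Wi (1/√P80 − 1/√F80)  [Bond]
⇒ 1/√P80 = W/(10·Wi) + 1/√F80
  = 7.2730/(10·14.2) + 1/√14661 = 0.051218 + 0.008259 = 0.059477
P80 = (1/0.059477)² = 16.8132² = 282.68 µm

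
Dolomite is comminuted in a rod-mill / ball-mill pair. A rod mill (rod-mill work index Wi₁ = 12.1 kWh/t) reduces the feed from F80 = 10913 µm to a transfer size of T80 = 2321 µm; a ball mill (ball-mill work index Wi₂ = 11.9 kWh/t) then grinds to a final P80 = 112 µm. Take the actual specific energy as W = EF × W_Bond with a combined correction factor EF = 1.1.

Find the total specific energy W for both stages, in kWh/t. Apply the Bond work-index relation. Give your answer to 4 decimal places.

W = 11.1404 kWh/t

Bond:  W = 10 Wi (1/√P − 1/√F)
Stage 1 (10913→2321 µm, Wi₁=12.1): W₁ = 10·12.1·(0.020757 − 0.009573) = 1.3533 kWh/t
Stage 2 (2321→112 µm, Wi₂=11.9): W₂ = 10·11.9·(0.094491 − 0.020757) = 8.7744 kWh/t
W = W₁ + W₂ = 1.3533 + 8.7744 = 10.1277 kWh/t
Corrected W = EF·W_Bond = 1.1·10.1277 = 11.1404 kWh/t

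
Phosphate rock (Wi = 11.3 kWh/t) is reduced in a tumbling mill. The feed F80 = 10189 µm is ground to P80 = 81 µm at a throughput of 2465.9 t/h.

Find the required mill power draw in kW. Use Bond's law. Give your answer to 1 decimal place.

Bond: W = 10·Wi·(1/√P80 − 1/√F80)
W = 10·11.3·(1/√81 − 1/√10189) = 10·11.3·(0.101204) = 11.4361 kWh/t
P = W·T = 11.4361·2465.9 = 28200.2 kW

P = 28200.2 kW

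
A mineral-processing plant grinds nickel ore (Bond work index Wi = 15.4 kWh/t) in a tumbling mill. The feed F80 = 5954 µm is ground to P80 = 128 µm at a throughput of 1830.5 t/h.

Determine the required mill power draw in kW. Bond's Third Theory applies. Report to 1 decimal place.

P = 21263.1 kW

Bond: W = 10·Wi·(1/√P80 − 1/√F80)
W = 10·15.4·(1/√128 − 1/√5954) = 10·15.4·(0.075429) = 11.6160 kWh/t
Mill draw = 11.6160 × 1830.5 = 21263.1 kW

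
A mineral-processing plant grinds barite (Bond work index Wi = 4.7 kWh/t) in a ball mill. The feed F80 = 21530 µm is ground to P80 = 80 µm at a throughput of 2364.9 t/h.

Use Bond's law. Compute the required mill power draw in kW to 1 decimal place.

P = 11669.5 kW

W = 10·Wi·(P80^(-½) − F80^(-½))
W = 10·4.7·(1/√80 − 1/√21530) = 10·4.7·(0.104988) = 4.9344 kWh/t
Mill draw = 4.9344 × 2364.9 = 11669.5 kW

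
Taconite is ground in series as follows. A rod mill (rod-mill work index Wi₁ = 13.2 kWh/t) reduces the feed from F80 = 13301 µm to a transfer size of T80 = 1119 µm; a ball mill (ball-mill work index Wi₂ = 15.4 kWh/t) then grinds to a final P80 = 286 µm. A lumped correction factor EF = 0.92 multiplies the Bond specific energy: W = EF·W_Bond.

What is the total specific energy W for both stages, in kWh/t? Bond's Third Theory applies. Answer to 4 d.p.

W = 6.7197 kWh/t

W = 10·Wi·[P80^(−½) − F80^(−½)]
Stage 1 (13301→1119 µm, Wi₁=13.2): W₁ = 10·13.2·(0.029894 − 0.008671) = 2.8015 kWh/t
Stage 2 (1119→286 µm, Wi₂=15.4): W₂ = 10·15.4·(0.059131 − 0.029894) = 4.5025 kWh/t
W = W₁ + W₂ = 2.8015 + 4.5025 = 7.3040 kWh/t
With EF = 0.92: W = 7.3040·0.92 = 6.7197 kWh/t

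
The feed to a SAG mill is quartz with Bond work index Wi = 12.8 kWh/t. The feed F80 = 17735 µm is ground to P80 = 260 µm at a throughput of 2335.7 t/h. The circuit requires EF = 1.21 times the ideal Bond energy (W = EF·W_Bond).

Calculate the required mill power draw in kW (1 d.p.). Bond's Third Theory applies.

P = 19718.6 kW

W = 10 Wi (P80^-0.5 − F80^-0.5)
W = 10·12.8·(1/√260 − 1/√17735) = 10·12.8·(0.054508) = 6.9771 kWh/t
With EF = 1.21: W = 6.9771·1.21 = 8.4422 kWh/t
Mill draw = 8.4422 × 2335.7 = 19718.6 kW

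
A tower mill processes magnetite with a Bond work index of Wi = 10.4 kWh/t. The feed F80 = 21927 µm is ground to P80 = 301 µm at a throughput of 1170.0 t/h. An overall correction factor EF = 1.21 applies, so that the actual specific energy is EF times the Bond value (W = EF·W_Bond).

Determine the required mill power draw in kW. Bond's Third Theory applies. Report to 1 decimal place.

W = 10 Wi / √P80 − 10 Wi / √F80
W = 10·10.4·(1/√301 − 1/√21927) = 10·10.4·(0.050886) = 5.2921 kWh/t
Corrected W = EF·W_Bond = 1.21·5.2921 = 6.4035 kWh/t
Power = W × throughput = 6.4035 kWh/t × 1170.0 t/h = 7492.1 kW

P = 7492.1 kW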